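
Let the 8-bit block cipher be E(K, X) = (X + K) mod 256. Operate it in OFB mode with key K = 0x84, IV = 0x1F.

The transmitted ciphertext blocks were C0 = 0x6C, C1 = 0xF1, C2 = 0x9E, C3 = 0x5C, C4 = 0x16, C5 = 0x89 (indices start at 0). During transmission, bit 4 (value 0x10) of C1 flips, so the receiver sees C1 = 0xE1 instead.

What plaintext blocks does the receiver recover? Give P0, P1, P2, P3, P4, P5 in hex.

P0 = 0xCF, P1 = 0xC6, P2 = 0x35, P3 = 0x73, P4 = 0xA5, P5 = 0xBE

OFB decryption: S_i = E(K, S_{i−1}) with S_{−1} = IV; P_i = C_i ⊕ S_i.
Only C1 changed, to 0xE1. In OFB, a change in C_i flips the same bit in P_i only; the keystream is unaffected. Decrypting the received ciphertext:
P0: S = E(K, 0x1F) = 0xA3; 0x6C ⊕ 0xA3 = 0xCF.
P1: S = E(K, 0xA3) = 0x27; 0xE1 ⊕ 0x27 = 0xC6.
P2: S = E(K, 0x27) = 0xAB; 0x9E ⊕ 0xAB = 0x35.
P3: S = E(K, 0xAB) = 0x2F; 0x5C ⊕ 0x2F = 0x73.
P4: S = E(K, 0x2F) = 0xB3; 0x16 ⊕ 0xB3 = 0xA5.
P5: S = E(K, 0xB3) = 0x37; 0x89 ⊕ 0x37 = 0xBE.
Blocks that differ from the original plaintext: P1.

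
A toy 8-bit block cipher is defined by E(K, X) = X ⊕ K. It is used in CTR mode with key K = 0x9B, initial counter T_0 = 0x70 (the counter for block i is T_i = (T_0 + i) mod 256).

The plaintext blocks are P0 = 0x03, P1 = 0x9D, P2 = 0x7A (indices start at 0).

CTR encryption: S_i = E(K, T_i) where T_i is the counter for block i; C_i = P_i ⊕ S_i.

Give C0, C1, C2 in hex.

C0: T = 0x70, S = E(K, T) = 0xEB; 0x03 ⊕ 0xEB = 0xE8.
C1: T = 0x71, S = E(K, T) = 0xEA; 0x9D ⊕ 0xEA = 0x77.
C2: T = 0x72, S = E(K, T) = 0xE9; 0x7A ⊕ 0xE9 = 0x93.

C0 = 0xE8, C1 = 0x77, C2 = 0x93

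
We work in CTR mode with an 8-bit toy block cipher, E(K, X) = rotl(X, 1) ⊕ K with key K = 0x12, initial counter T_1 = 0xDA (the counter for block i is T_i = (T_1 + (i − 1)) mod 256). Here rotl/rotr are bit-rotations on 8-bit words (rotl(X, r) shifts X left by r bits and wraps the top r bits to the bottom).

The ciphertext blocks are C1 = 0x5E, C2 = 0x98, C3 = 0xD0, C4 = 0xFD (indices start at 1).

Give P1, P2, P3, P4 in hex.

CTR decryption: S_i = E(K, T_i) where T_i is the counter for block i; P_i = C_i ⊕ S_i.
P1: T = 0xDA, S = E(K, T) = 0xA7; 0x5E ⊕ 0xA7 = 0xF9.
P2: T = 0xDB, S = E(K, T) = 0xA5; 0x98 ⊕ 0xA5 = 0x3D.
P3: T = 0xDC, S = E(K, T) = 0xAB; 0xD0 ⊕ 0xAB = 0x7B.
P4: T = 0xDD, S = E(K, T) = 0xA9; 0xFD ⊕ 0xA9 = 0x54.

P1 = 0xF9, P2 = 0x3D, P3 = 0x7B, P4 = 0x54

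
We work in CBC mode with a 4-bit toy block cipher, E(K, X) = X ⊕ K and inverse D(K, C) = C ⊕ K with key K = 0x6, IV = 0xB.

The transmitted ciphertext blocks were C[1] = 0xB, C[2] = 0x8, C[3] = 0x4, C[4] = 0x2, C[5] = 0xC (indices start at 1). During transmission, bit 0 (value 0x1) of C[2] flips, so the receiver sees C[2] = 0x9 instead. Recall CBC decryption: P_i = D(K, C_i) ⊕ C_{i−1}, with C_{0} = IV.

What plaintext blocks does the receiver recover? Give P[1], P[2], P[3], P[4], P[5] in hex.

Only C[2] changed, to 0x9. In CBC, a change in C_i garbles P_i and flips the same bit in P_{i+1}. Decrypting the received ciphertext:
P[1]: D(K, 0xB) = 0xD; 0xD ⊕ 0xB = 0x6.
P[2]: D(K, 0x9) = 0xF; 0xF ⊕ 0xB = 0x4.
P[3]: D(K, 0x4) = 0x2; 0x2 ⊕ 0x9 = 0xB.
P[4]: D(K, 0x2) = 0x4; 0x4 ⊕ 0x4 = 0x0.
P[5]: D(K, 0xC) = 0xA; 0xA ⊕ 0x2 = 0x8.
Blocks that differ from the original plaintext: P[2], P[3].

P[1] = 0x6, P[2] = 0x4, P[3] = 0xB, P[4] = 0x0, P[5] = 0x8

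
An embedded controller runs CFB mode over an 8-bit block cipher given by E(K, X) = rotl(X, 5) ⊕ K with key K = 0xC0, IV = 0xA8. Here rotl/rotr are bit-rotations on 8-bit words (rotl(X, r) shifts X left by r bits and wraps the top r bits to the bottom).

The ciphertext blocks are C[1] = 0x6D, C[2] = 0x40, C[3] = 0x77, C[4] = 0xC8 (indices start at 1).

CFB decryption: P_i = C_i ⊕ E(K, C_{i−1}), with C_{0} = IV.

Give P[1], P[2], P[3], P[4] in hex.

P[1]: E(K, 0xA8) = 0xD5; 0x6D ⊕ 0xD5 = 0xB8.
P[2]: E(K, 0x6D) = 0x6D; 0x40 ⊕ 0x6D = 0x2D.
P[3]: E(K, 0x40) = 0xC8; 0x77 ⊕ 0xC8 = 0xBF.
P[4]: E(K, 0x77) = 0x2E; 0xC8 ⊕ 0x2E = 0xE6.

P[1] = 0xB8, P[2] = 0x2D, P[3] = 0xBF, P[4] = 0xE6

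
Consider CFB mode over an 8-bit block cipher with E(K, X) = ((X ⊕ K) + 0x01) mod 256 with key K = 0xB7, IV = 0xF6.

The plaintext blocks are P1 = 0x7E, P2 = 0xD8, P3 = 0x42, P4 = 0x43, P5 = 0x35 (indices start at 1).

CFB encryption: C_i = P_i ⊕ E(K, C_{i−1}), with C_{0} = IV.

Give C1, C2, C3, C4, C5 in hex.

C1 = 0x3C, C2 = 0x54, C3 = 0xA6, C4 = 0x51, C5 = 0xD2

C1: E(K, 0xF6) = 0x42; 0x7E ⊕ 0x42 = 0x3C.
C2: E(K, 0x3C) = 0x8C; 0xD8 ⊕ 0x8C = 0x54.
C3: E(K, 0x54) = 0xE4; 0x42 ⊕ 0xE4 = 0xA6.
C4: E(K, 0xA6) = 0x12; 0x43 ⊕ 0x12 = 0x51.
C5: E(K, 0x51) = 0xE7; 0x35 ⊕ 0xE7 = 0xD2.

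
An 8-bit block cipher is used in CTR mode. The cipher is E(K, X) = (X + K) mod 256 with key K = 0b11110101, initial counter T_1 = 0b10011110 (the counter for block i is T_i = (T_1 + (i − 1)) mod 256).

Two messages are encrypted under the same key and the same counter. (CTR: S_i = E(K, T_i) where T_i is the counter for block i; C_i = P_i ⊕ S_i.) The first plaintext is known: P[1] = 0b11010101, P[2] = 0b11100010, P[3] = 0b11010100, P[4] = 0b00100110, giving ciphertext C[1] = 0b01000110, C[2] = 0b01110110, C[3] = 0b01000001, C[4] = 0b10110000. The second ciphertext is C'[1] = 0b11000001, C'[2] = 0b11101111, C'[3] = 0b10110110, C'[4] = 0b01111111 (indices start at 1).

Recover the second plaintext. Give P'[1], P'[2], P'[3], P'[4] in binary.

In CTR with a reused counter, both messages share the same keystream S_i, so C_i ⊕ C'_i = P_i ⊕ P'_i and thus P'_i = P_i ⊕ C_i ⊕ C'_i.
P'[1]: 0b11010101 ⊕ 0b01000110 ⊕ 0b11000001 = 0b01010010.
P'[2]: 0b11100010 ⊕ 0b01110110 ⊕ 0b11101111 = 0b01111011.
P'[3]: 0b11010100 ⊕ 0b01000001 ⊕ 0b10110110 = 0b00100011.
P'[4]: 0b00100110 ⊕ 0b10110000 ⊕ 0b01111111 = 0b11101001.

P'[1] = 0b01010010, P'[2] = 0b01111011, P'[3] = 0b00100011, P'[4] = 0b11101001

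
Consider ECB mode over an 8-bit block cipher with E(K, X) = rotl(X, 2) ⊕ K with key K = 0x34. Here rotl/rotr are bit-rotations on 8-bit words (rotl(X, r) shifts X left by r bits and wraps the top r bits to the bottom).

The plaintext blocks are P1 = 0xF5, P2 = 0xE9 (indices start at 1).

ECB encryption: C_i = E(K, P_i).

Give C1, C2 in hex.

C1: E(K, 0xF5) = 0xE3.
C2: E(K, 0xE9) = 0x93.

C1 = 0xE3, C2 = 0x93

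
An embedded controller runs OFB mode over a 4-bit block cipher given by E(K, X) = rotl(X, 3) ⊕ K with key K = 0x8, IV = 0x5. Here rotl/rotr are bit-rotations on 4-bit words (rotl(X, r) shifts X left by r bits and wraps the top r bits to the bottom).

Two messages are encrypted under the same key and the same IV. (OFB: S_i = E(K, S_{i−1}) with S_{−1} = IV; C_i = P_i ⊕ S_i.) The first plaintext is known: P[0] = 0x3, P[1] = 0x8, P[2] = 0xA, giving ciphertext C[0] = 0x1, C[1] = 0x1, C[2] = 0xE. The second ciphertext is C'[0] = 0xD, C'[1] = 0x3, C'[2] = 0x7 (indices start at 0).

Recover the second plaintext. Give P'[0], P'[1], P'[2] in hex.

P'[0] = 0xF, P'[1] = 0xA, P'[2] = 0x3

In OFB with a reused IV, both messages share the same keystream S_i, so C_i ⊕ C'_i = P_i ⊕ P'_i and thus P'_i = P_i ⊕ C_i ⊕ C'_i.
P'[0]: 0x3 ⊕ 0x1 ⊕ 0xD = 0xF.
P'[1]: 0x8 ⊕ 0x1 ⊕ 0x3 = 0xA.
P'[2]: 0xA ⊕ 0xE ⊕ 0x7 = 0x3.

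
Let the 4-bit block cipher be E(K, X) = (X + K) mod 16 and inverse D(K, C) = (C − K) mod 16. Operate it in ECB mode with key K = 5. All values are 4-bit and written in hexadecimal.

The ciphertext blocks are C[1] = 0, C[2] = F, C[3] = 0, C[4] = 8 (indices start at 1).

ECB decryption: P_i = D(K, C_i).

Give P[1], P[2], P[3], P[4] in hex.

P[1] = B, P[2] = A, P[3] = B, P[4] = 3

P[1]: D(K, 0) = B.
P[2]: D(K, F) = A.
P[3]: D(K, 0) = B.
P[4]: D(K, 8) = 3.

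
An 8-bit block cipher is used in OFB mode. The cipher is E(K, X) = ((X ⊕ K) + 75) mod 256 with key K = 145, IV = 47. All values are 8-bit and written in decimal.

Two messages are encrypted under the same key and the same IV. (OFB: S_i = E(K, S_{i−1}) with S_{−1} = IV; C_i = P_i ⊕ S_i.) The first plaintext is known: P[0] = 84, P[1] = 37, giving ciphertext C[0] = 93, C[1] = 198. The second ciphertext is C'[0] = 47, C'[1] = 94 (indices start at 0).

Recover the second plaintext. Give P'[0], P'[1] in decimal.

P'[0] = 38, P'[1] = 189

In OFB with a reused IV, both messages share the same keystream S_i, so C_i ⊕ C'_i = P_i ⊕ P'_i and thus P'_i = P_i ⊕ C_i ⊕ C'_i.
P'[0]: 84 ⊕ 93 ⊕ 47 = 38.
P'[1]: 37 ⊕ 198 ⊕ 94 = 189.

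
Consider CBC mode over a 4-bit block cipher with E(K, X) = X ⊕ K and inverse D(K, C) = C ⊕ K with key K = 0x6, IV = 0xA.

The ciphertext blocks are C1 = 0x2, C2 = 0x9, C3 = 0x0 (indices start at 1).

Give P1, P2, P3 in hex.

P1 = 0xE, P2 = 0xD, P3 = 0xF

CBC decryption: P_i = D(K, C_i) ⊕ C_{i−1}, with C_{0} = IV.
P1: D(K, 0x2) = 0x4; 0x4 ⊕ 0xA = 0xE.
P2: D(K, 0x9) = 0xF; 0xF ⊕ 0x2 = 0xD.
P3: D(K, 0x0) = 0x6; 0x6 ⊕ 0x9 = 0xF.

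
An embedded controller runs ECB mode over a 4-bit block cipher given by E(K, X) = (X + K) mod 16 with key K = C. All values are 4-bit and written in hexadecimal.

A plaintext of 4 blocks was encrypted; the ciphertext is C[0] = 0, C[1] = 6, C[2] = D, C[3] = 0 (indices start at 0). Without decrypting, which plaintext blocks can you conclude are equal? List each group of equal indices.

P[0] = P[3]

ECB encrypts each block independently with the same key, so equal ciphertext blocks imply equal plaintext blocks.
C[0] = C[3] = 0, so P[0] = P[3].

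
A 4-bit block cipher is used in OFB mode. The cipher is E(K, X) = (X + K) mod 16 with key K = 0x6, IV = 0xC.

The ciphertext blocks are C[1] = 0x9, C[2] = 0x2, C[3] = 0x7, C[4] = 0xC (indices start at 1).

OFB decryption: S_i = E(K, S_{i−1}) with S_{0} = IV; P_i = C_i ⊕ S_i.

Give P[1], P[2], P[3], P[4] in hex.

P[1] = 0xB, P[2] = 0xA, P[3] = 0x9, P[4] = 0x8

P[1]: S = E(K, 0xC) = 0x2; 0x9 ⊕ 0x2 = 0xB.
P[2]: S = E(K, 0x2) = 0x8; 0x2 ⊕ 0x8 = 0xA.
P[3]: S = E(K, 0x8) = 0xE; 0x7 ⊕ 0xE = 0x9.
P[4]: S = E(K, 0xE) = 0x4; 0xC ⊕ 0x4 = 0x8.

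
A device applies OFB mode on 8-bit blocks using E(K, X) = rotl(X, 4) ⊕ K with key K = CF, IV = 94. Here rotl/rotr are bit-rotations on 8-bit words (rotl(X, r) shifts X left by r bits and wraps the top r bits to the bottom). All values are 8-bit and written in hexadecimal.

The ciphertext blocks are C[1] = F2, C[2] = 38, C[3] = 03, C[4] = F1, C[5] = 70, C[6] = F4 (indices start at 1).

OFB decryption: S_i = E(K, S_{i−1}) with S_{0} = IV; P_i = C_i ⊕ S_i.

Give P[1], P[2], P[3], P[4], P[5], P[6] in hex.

P[1] = 74, P[2] = 9F, P[3] = B6, P[4] = 65, P[5] = F6, P[6] = 53

P[1]: S = E(K, 94) = 86; F2 ⊕ 86 = 74.
P[2]: S = E(K, 86) = A7; 38 ⊕ A7 = 9F.
P[3]: S = E(K, A7) = B5; 03 ⊕ B5 = B6.
P[4]: S = E(K, B5) = 94; F1 ⊕ 94 = 65.
P[5]: S = E(K, 94) = 86; 70 ⊕ 86 = F6.
P[6]: S = E(K, 86) = A7; F4 ⊕ A7 = 53.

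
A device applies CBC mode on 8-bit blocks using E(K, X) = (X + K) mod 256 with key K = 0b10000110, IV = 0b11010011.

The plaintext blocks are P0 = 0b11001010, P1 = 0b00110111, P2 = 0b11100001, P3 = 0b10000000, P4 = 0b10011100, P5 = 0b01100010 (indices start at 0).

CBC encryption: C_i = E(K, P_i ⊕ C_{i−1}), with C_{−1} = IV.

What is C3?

C3 = 0b01011011

C0: P0 ⊕ 0b11010011 = 0b00011001; E(K, 0b00011001) = 0b10011111.
C1: P1 ⊕ 0b10011111 = 0b10101000; E(K, 0b10101000) = 0b00101110.
C2: P2 ⊕ 0b00101110 = 0b11001111; E(K, 0b11001111) = 0b01010101.
C3: P3 ⊕ 0b01010101 = 0b11010101; E(K, 0b11010101) = 0b01011011.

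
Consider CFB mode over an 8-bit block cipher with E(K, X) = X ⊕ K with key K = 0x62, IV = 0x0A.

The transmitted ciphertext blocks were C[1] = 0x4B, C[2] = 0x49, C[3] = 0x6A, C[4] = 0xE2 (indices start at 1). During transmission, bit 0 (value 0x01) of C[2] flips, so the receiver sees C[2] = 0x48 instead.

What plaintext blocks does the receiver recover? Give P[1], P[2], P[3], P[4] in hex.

P[1] = 0x23, P[2] = 0x61, P[3] = 0x40, P[4] = 0xEA

CFB decryption: P_i = C_i ⊕ E(K, C_{i−1}), with C_{0} = IV.
Only C[2] changed, to 0x48. In CFB, a change in C_i flips the same bit in P_i and garbles P_{i+1}. Decrypting the received ciphertext:
P[1]: E(K, 0x0A) = 0x68; 0x4B ⊕ 0x68 = 0x23.
P[2]: E(K, 0x4B) = 0x29; 0x48 ⊕ 0x29 = 0x61.
P[3]: E(K, 0x48) = 0x2A; 0x6A ⊕ 0x2A = 0x40.
P[4]: E(K, 0x6A) = 0x08; 0xE2 ⊕ 0x08 = 0xEA.
Blocks that differ from the original plaintext: P[2], P[3].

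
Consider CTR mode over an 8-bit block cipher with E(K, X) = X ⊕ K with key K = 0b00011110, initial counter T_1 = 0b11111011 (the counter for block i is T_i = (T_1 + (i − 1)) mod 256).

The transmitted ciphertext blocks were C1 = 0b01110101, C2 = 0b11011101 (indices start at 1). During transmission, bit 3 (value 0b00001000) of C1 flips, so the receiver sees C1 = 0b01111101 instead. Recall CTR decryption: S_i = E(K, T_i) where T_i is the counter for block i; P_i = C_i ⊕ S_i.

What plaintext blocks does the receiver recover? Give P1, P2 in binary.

Only C1 changed, to 0b01111101. In CTR, a change in C_i flips the same bit in P_i only; the keystream is unaffected. Decrypting the received ciphertext:
P1: T = 0b11111011, S = E(K, T) = 0b11100101; 0b01111101 ⊕ 0b11100101 = 0b10011000.
P2: T = 0b11111100, S = E(K, T) = 0b11100010; 0b11011101 ⊕ 0b11100010 = 0b00111111.
Blocks that differ from the original plaintext: P1.

P1 = 0b10011000, P2 = 0b00111111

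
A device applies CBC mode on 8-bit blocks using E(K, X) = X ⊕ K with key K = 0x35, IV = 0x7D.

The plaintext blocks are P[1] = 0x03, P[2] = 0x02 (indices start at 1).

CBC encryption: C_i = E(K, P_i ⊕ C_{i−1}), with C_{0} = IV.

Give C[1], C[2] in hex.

C[1] = 0x4B, C[2] = 0x7C

C[1]: P[1] ⊕ 0x7D = 0x7E; E(K, 0x7E) = 0x4B.
C[2]: P[2] ⊕ 0x4B = 0x49; E(K, 0x49) = 0x7C.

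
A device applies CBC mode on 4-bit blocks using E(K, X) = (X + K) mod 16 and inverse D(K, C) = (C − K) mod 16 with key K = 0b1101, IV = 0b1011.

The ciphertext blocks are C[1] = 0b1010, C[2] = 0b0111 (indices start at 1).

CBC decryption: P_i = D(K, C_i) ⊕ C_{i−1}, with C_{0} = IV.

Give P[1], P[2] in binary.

P[1]: D(K, 0b1010) = 0b1101; 0b1101 ⊕ 0b1011 = 0b0110.
P[2]: D(K, 0b0111) = 0b1010; 0b1010 ⊕ 0b1010 = 0b0000.

P[1] = 0b0110, P[2] = 0b0000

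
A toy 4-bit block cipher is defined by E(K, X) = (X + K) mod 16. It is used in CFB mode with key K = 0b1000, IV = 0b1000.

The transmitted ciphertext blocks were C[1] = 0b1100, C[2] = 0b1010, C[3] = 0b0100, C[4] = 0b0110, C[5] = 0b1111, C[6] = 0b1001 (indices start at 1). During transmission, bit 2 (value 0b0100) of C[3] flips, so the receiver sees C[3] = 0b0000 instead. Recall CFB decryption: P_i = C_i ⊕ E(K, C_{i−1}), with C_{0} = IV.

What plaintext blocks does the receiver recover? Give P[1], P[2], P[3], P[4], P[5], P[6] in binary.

Only C[3] changed, to 0b0000. In CFB, a change in C_i flips the same bit in P_i and garbles P_{i+1}. Decrypting the received ciphertext:
P[1]: E(K, 0b1000) = 0b0000; 0b1100 ⊕ 0b0000 = 0b1100.
P[2]: E(K, 0b1100) = 0b0100; 0b1010 ⊕ 0b0100 = 0b1110.
P[3]: E(K, 0b1010) = 0b0010; 0b0000 ⊕ 0b0010 = 0b0010.
P[4]: E(K, 0b0000) = 0b1000; 0b0110 ⊕ 0b1000 = 0b1110.
P[5]: E(K, 0b0110) = 0b1110; 0b1111 ⊕ 0b1110 = 0b0001.
P[6]: E(K, 0b1111) = 0b0111; 0b1001 ⊕ 0b0111 = 0b1110.
Blocks that differ from the original plaintext: P[3], P[4].

P[1] = 0b1100, P[2] = 0b1110, P[3] = 0b0010, P[4] = 0b1110, P[5] = 0b0001, P[6] = 0b1110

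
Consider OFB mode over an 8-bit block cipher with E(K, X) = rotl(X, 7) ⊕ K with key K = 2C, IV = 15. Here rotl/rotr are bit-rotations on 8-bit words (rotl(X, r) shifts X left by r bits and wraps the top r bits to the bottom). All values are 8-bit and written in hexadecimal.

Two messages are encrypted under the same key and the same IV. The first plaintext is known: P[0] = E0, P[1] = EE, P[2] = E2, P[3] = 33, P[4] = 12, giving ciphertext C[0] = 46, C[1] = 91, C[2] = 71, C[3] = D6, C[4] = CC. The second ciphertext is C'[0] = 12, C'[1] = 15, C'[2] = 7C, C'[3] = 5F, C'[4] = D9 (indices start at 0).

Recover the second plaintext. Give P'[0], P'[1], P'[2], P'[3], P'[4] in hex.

P'[0] = B4, P'[1] = 6A, P'[2] = EF, P'[3] = BA, P'[4] = 07

In OFB with a reused IV, both messages share the same keystream S_i, so C_i ⊕ C'_i = P_i ⊕ P'_i and thus P'_i = P_i ⊕ C_i ⊕ C'_i.
P'[0]: E0 ⊕ 46 ⊕ 12 = B4.
P'[1]: EE ⊕ 91 ⊕ 15 = 6A.
P'[2]: E2 ⊕ 71 ⊕ 7C = EF.
P'[3]: 33 ⊕ D6 ⊕ 5F = BA.
P'[4]: 12 ⊕ CC ⊕ D9 = 07.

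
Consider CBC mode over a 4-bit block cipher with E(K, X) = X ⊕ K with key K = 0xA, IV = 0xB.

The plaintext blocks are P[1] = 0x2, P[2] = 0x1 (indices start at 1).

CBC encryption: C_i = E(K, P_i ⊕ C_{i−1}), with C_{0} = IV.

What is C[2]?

C[2] = 0x8

C[1]: P[1] ⊕ 0xB = 0x9; E(K, 0x9) = 0x3.
C[2]: P[2] ⊕ 0x3 = 0x2; E(K, 0x2) = 0x8.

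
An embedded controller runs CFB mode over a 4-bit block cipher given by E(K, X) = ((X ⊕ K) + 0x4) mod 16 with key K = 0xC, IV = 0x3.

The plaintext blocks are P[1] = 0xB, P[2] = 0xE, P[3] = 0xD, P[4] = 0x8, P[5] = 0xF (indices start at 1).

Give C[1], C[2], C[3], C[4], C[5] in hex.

C[1] = 0x8, C[2] = 0x6, C[3] = 0x3, C[4] = 0xB, C[5] = 0x4

CFB encryption: C_i = P_i ⊕ E(K, C_{i−1}), with C_{0} = IV.
C[1]: E(K, 0x3) = 0x3; 0xB ⊕ 0x3 = 0x8.
C[2]: E(K, 0x8) = 0x8; 0xE ⊕ 0x8 = 0x6.
C[3]: E(K, 0x6) = 0xE; 0xD ⊕ 0xE = 0x3.
C[4]: E(K, 0x3) = 0x3; 0x8 ⊕ 0x3 = 0xB.
C[5]: E(K, 0xB) = 0xB; 0xF ⊕ 0xB = 0x4.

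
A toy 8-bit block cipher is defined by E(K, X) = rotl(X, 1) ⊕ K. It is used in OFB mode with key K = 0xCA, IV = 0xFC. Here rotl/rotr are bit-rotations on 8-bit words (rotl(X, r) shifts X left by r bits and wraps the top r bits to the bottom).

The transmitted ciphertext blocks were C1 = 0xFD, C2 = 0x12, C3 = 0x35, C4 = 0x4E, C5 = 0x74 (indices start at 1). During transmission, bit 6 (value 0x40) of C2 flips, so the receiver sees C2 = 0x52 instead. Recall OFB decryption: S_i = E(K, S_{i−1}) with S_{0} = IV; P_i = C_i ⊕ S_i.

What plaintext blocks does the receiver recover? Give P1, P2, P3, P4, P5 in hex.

P1 = 0xCE, P2 = 0xFE, P3 = 0xA6, P4 = 0xA3, P5 = 0x65

Only C2 changed, to 0x52. In OFB, a change in C_i flips the same bit in P_i only; the keystream is unaffected. Decrypting the received ciphertext:
P1: S = E(K, 0xFC) = 0x33; 0xFD ⊕ 0x33 = 0xCE.
P2: S = E(K, 0x33) = 0xAC; 0x52 ⊕ 0xAC = 0xFE.
P3: S = E(K, 0xAC) = 0x93; 0x35 ⊕ 0x93 = 0xA6.
P4: S = E(K, 0x93) = 0xED; 0x4E ⊕ 0xED = 0xA3.
P5: S = E(K, 0xED) = 0x11; 0x74 ⊕ 0x11 = 0x65.
Blocks that differ from the original plaintext: P2.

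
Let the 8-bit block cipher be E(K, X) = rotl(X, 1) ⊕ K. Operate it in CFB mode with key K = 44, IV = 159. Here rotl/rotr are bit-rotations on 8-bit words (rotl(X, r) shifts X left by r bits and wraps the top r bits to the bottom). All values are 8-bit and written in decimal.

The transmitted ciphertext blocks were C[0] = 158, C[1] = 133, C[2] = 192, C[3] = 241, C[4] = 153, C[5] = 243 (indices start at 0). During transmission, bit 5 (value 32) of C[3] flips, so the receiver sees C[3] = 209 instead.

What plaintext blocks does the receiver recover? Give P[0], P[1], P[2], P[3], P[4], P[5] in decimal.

P[0] = 141, P[1] = 148, P[2] = 231, P[3] = 124, P[4] = 22, P[5] = 236

CFB decryption: P_i = C_i ⊕ E(K, C_{i−1}), with C_{−1} = IV.
Only C[3] changed, to 209. In CFB, a change in C_i flips the same bit in P_i and garbles P_{i+1}. Decrypting the received ciphertext:
P[0]: E(K, 159) = 19; 158 ⊕ 19 = 141.
P[1]: E(K, 158) = 17; 133 ⊕ 17 = 148.
P[2]: E(K, 133) = 39; 192 ⊕ 39 = 231.
P[3]: E(K, 192) = 173; 209 ⊕ 173 = 124.
P[4]: E(K, 209) = 143; 153 ⊕ 143 = 22.
P[5]: E(K, 153) = 31; 243 ⊕ 31 = 236.
Blocks that differ from the original plaintext: P[3], P[4].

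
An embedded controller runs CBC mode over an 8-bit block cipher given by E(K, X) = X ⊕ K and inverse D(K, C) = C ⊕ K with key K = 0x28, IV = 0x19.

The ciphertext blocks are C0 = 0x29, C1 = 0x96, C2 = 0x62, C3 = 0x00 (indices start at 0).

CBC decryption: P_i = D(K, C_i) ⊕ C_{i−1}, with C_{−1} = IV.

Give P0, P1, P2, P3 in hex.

P0: D(K, 0x29) = 0x01; 0x01 ⊕ 0x19 = 0x18.
P1: D(K, 0x96) = 0xBE; 0xBE ⊕ 0x29 = 0x97.
P2: D(K, 0x62) = 0x4A; 0x4A ⊕ 0x96 = 0xDC.
P3: D(K, 0x00) = 0x28; 0x28 ⊕ 0x62 = 0x4A.

P0 = 0x18, P1 = 0x97, P2 = 0xDC, P3 = 0x4A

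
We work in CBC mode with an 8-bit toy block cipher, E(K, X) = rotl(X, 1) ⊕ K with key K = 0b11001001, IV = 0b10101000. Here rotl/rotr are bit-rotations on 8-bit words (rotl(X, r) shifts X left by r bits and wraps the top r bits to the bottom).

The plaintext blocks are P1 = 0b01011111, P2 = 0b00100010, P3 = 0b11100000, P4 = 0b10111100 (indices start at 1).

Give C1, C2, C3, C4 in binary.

C1 = 0b00100110, C2 = 0b11000001, C3 = 0b10001011, C4 = 0b10100111

CBC encryption: C_i = E(K, P_i ⊕ C_{i−1}), with C_{0} = IV.
C1: P1 ⊕ 0b10101000 = 0b11110111; E(K, 0b11110111) = 0b00100110.
C2: P2 ⊕ 0b00100110 = 0b00000100; E(K, 0b00000100) = 0b11000001.
C3: P3 ⊕ 0b11000001 = 0b00100001; E(K, 0b00100001) = 0b10001011.
C4: P4 ⊕ 0b10001011 = 0b00110111; E(K, 0b00110111) = 0b10100111.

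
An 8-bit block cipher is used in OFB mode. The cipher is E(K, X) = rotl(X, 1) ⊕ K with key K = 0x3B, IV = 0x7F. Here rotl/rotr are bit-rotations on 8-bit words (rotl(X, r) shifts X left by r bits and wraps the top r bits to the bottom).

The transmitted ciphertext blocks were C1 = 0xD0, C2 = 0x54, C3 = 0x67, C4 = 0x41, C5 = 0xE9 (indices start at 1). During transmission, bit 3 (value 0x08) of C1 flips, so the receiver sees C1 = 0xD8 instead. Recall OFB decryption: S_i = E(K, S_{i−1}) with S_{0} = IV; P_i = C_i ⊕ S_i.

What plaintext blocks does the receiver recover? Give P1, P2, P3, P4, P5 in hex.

Only C1 changed, to 0xD8. In OFB, a change in C_i flips the same bit in P_i only; the keystream is unaffected. Decrypting the received ciphertext:
P1: S = E(K, 0x7F) = 0xC5; 0xD8 ⊕ 0xC5 = 0x1D.
P2: S = E(K, 0xC5) = 0xB0; 0x54 ⊕ 0xB0 = 0xE4.
P3: S = E(K, 0xB0) = 0x5A; 0x67 ⊕ 0x5A = 0x3D.
P4: S = E(K, 0x5A) = 0x8F; 0x41 ⊕ 0x8F = 0xCE.
P5: S = E(K, 0x8F) = 0x24; 0xE9 ⊕ 0x24 = 0xCD.
Blocks that differ from the original plaintext: P1.

P1 = 0x1D, P2 = 0xE4, P3 = 0x3D, P4 = 0xCE, P5 = 0xCD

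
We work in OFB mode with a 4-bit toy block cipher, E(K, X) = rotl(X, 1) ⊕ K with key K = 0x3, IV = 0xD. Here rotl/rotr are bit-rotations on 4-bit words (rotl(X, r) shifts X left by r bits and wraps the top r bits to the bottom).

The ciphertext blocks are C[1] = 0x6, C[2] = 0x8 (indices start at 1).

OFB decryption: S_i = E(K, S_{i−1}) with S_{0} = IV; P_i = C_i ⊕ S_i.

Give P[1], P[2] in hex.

P[1]: S = E(K, 0xD) = 0x8; 0x6 ⊕ 0x8 = 0xE.
P[2]: S = E(K, 0x8) = 0x2; 0x8 ⊕ 0x2 = 0xA.

P[1] = 0xE, P[2] = 0xA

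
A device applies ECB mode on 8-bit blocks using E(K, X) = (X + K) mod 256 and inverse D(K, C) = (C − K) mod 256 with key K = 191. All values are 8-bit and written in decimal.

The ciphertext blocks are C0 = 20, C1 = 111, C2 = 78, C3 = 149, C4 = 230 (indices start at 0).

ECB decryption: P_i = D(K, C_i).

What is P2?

P2 = 143

P2: D(K, 78) = 143.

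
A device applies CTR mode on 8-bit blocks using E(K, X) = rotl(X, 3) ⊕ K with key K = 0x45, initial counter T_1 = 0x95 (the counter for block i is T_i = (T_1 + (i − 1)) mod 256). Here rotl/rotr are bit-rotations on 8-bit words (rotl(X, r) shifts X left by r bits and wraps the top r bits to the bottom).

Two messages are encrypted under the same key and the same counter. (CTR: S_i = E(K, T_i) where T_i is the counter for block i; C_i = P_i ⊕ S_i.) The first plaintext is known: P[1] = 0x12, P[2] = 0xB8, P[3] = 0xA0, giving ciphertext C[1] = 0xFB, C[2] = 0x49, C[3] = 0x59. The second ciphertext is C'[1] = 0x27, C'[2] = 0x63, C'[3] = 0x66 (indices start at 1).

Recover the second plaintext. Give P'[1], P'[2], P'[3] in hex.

P'[1] = 0xCE, P'[2] = 0x92, P'[3] = 0x9F

In CTR with a reused counter, both messages share the same keystream S_i, so C_i ⊕ C'_i = P_i ⊕ P'_i and thus P'_i = P_i ⊕ C_i ⊕ C'_i.
P'[1]: 0x12 ⊕ 0xFB ⊕ 0x27 = 0xCE.
P'[2]: 0xB8 ⊕ 0x49 ⊕ 0x63 = 0x92.
P'[3]: 0xA0 ⊕ 0x59 ⊕ 0x66 = 0x9F.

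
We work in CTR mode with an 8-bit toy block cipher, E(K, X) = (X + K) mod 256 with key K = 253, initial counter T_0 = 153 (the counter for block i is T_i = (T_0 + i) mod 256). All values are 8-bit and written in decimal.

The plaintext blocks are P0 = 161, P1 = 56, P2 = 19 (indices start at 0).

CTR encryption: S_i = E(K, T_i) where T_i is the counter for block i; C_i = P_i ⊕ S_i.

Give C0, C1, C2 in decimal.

C0: T = 153, S = E(K, T) = 150; 161 ⊕ 150 = 55.
C1: T = 154, S = E(K, T) = 151; 56 ⊕ 151 = 175.
C2: T = 155, S = E(K, T) = 152; 19 ⊕ 152 = 139.

C0 = 55, C1 = 175, C2 = 139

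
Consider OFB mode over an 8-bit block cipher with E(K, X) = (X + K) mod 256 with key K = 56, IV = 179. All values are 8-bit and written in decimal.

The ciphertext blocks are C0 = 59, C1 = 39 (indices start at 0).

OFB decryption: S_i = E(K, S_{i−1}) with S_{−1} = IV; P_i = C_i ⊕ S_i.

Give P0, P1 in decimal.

P0 = 208, P1 = 4

P0: S = E(K, 179) = 235; 59 ⊕ 235 = 208.
P1: S = E(K, 235) = 35; 39 ⊕ 35 = 4.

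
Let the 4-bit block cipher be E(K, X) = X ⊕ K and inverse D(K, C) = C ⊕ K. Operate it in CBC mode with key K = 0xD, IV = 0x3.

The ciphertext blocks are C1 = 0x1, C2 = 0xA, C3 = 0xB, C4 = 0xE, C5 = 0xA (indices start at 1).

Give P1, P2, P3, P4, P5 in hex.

CBC decryption: P_i = D(K, C_i) ⊕ C_{i−1}, with C_{0} = IV.
P1: D(K, 0x1) = 0xC; 0xC ⊕ 0x3 = 0xF.
P2: D(K, 0xA) = 0x7; 0x7 ⊕ 0x1 = 0x6.
P3: D(K, 0xB) = 0x6; 0x6 ⊕ 0xA = 0xC.
P4: D(K, 0xE) = 0x3; 0x3 ⊕ 0xB = 0x8.
P5: D(K, 0xA) = 0x7; 0x7 ⊕ 0xE = 0x9.

P1 = 0xF, P2 = 0x6, P3 = 0xC, P4 = 0x8, P5 = 0x9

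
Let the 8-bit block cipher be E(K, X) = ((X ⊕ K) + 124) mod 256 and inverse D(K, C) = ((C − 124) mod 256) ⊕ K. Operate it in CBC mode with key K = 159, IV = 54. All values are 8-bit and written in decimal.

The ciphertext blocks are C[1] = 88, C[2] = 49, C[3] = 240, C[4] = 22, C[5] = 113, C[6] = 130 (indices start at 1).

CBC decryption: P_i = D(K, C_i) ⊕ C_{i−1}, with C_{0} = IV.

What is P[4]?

P[4]: D(K, 22) = 5; 5 ⊕ 240 = 245.

P[4] = 245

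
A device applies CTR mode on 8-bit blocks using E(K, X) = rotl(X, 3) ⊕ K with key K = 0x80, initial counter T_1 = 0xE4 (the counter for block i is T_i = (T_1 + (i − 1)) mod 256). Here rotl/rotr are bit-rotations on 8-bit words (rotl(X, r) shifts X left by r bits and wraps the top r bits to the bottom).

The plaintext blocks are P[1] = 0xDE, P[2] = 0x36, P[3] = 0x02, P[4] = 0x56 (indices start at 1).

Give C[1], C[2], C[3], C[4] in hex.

CTR encryption: S_i = E(K, T_i) where T_i is the counter for block i; C_i = P_i ⊕ S_i.
C[1]: T = 0xE4, S = E(K, T) = 0xA7; 0xDE ⊕ 0xA7 = 0x79.
C[2]: T = 0xE5, S = E(K, T) = 0xAF; 0x36 ⊕ 0xAF = 0x99.
C[3]: T = 0xE6, S = E(K, T) = 0xB7; 0x02 ⊕ 0xB7 = 0xB5.
C[4]: T = 0xE7, S = E(K, T) = 0xBF; 0x56 ⊕ 0xBF = 0xE9.

C[1] = 0x79, C[2] = 0x99, C[3] = 0xB5, C[4] = 0xE9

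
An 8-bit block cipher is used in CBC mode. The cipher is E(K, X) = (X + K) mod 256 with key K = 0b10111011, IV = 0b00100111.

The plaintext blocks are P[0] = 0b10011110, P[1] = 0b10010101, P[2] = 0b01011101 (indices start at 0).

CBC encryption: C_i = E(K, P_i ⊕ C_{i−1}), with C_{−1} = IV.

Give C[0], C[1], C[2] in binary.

C[0]: P[0] ⊕ 0b00100111 = 0b10111001; E(K, 0b10111001) = 0b01110100.
C[1]: P[1] ⊕ 0b01110100 = 0b11100001; E(K, 0b11100001) = 0b10011100.
C[2]: P[2] ⊕ 0b10011100 = 0b11000001; E(K, 0b11000001) = 0b01111100.

C[0] = 0b01110100, C[1] = 0b10011100, C[2] = 0b01111100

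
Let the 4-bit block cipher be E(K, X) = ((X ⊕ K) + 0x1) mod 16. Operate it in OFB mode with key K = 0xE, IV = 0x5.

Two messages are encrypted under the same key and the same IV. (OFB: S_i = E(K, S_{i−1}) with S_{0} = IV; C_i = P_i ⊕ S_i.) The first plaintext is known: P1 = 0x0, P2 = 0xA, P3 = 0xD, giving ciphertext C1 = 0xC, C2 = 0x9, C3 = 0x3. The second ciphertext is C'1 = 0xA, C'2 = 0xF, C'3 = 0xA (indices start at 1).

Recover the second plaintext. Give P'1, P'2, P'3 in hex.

P'1 = 0x6, P'2 = 0xC, P'3 = 0x4

In OFB with a reused IV, both messages share the same keystream S_i, so C_i ⊕ C'_i = P_i ⊕ P'_i and thus P'_i = P_i ⊕ C_i ⊕ C'_i.
P'1: 0x0 ⊕ 0xC ⊕ 0xA = 0x6.
P'2: 0xA ⊕ 0x9 ⊕ 0xF = 0xC.
P'3: 0xD ⊕ 0x3 ⊕ 0xA = 0x4.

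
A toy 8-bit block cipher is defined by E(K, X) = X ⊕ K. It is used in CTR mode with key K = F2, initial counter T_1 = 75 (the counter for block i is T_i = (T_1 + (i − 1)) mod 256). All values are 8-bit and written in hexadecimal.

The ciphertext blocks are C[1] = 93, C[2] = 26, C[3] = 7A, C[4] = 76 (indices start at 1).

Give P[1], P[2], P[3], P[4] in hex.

P[1] = 14, P[2] = A2, P[3] = FF, P[4] = FC

CTR decryption: S_i = E(K, T_i) where T_i is the counter for block i; P_i = C_i ⊕ S_i.
P[1]: T = 75, S = E(K, T) = 87; 93 ⊕ 87 = 14.
P[2]: T = 76, S = E(K, T) = 84; 26 ⊕ 84 = A2.
P[3]: T = 77, S = E(K, T) = 85; 7A ⊕ 85 = FF.
P[4]: T = 78, S = E(K, T) = 8A; 76 ⊕ 8A = FC.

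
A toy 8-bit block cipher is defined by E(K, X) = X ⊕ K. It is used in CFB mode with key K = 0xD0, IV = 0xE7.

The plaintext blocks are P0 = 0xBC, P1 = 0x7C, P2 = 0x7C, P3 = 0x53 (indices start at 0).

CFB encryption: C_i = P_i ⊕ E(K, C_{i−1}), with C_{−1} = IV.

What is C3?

C0: E(K, 0xE7) = 0x37; 0xBC ⊕ 0x37 = 0x8B.
C1: E(K, 0x8B) = 0x5B; 0x7C ⊕ 0x5B = 0x27.
C2: E(K, 0x27) = 0xF7; 0x7C ⊕ 0xF7 = 0x8B.
C3: E(K, 0x8B) = 0x5B; 0x53 ⊕ 0x5B = 0x08.

C3 = 0x08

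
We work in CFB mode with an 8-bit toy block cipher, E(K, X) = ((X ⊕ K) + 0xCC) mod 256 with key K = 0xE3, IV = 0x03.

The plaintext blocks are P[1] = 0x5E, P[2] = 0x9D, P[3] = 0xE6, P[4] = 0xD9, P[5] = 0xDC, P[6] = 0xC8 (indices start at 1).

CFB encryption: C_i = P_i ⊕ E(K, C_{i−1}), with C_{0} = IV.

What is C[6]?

C[1]: E(K, 0x03) = 0xAC; 0x5E ⊕ 0xAC = 0xF2.
C[2]: E(K, 0xF2) = 0xDD; 0x9D ⊕ 0xDD = 0x40.
C[3]: E(K, 0x40) = 0x6F; 0xE6 ⊕ 0x6F = 0x89.
C[4]: E(K, 0x89) = 0x36; 0xD9 ⊕ 0x36 = 0xEF.
C[5]: E(K, 0xEF) = 0xD8; 0xDC ⊕ 0xD8 = 0x04.
C[6]: E(K, 0x04) = 0xB3; 0xC8 ⊕ 0xB3 = 0x7B.

C[6] = 0x7B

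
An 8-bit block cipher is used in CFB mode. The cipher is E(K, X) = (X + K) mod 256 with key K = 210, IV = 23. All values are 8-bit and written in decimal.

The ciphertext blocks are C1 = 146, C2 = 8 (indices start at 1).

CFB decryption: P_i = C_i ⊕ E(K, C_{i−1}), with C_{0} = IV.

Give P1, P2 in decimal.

P1: E(K, 23) = 233; 146 ⊕ 233 = 123.
P2: E(K, 146) = 100; 8 ⊕ 100 = 108.

P1 = 123, P2 = 108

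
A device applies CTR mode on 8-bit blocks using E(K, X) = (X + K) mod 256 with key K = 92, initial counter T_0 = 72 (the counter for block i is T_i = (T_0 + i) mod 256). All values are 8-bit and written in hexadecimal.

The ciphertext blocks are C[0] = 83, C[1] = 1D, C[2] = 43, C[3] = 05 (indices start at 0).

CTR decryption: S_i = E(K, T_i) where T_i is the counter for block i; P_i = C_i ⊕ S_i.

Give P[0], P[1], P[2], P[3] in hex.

P[0] = 87, P[1] = 18, P[2] = 45, P[3] = 02

P[0]: T = 72, S = E(K, T) = 04; 83 ⊕ 04 = 87.
P[1]: T = 73, S = E(K, T) = 05; 1D ⊕ 05 = 18.
P[2]: T = 74, S = E(K, T) = 06; 43 ⊕ 06 = 45.
P[3]: T = 75, S = E(K, T) = 07; 05 ⊕ 07 = 02.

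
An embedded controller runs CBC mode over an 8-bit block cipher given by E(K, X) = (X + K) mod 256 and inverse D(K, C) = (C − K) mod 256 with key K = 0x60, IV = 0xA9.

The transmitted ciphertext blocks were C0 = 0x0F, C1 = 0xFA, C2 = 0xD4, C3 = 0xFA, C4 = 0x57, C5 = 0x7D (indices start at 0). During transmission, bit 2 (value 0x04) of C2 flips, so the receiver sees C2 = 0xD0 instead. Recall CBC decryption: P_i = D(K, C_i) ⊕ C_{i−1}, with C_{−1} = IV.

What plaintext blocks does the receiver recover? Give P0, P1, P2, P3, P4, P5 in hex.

P0 = 0x06, P1 = 0x95, P2 = 0x8A, P3 = 0x4A, P4 = 0x0D, P5 = 0x4A

Only C2 changed, to 0xD0. In CBC, a change in C_i garbles P_i and flips the same bit in P_{i+1}. Decrypting the received ciphertext:
P0: D(K, 0x0F) = 0xAF; 0xAF ⊕ 0xA9 = 0x06.
P1: D(K, 0xFA) = 0x9A; 0x9A ⊕ 0x0F = 0x95.
P2: D(K, 0xD0) = 0x70; 0x70 ⊕ 0xFA = 0x8A.
P3: D(K, 0xFA) = 0x9A; 0x9A ⊕ 0xD0 = 0x4A.
P4: D(K, 0x57) = 0xF7; 0xF7 ⊕ 0xFA = 0x0D.
P5: D(K, 0x7D) = 0x1D; 0x1D ⊕ 0x57 = 0x4A.
Blocks that differ from the original plaintext: P2, P3.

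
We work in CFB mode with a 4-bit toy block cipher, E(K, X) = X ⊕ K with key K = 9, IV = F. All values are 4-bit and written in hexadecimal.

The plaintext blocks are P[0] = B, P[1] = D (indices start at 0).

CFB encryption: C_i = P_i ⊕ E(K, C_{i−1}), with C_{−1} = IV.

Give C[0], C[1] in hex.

C[0] = D, C[1] = 9

C[0]: E(K, F) = 6; B ⊕ 6 = D.
C[1]: E(K, D) = 4; D ⊕ 4 = 9.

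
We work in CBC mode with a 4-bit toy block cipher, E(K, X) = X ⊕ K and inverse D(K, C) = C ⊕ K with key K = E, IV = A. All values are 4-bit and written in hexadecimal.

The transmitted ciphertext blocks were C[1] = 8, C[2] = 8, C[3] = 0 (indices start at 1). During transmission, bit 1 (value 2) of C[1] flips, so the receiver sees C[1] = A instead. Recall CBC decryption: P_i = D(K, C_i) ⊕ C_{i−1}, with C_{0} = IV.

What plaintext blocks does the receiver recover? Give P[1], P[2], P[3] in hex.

P[1] = E, P[2] = C, P[3] = 6

Only C[1] changed, to A. In CBC, a change in C_i garbles P_i and flips the same bit in P_{i+1}. Decrypting the received ciphertext:
P[1]: D(K, A) = 4; 4 ⊕ A = E.
P[2]: D(K, 8) = 6; 6 ⊕ A = C.
P[3]: D(K, 0) = E; E ⊕ 8 = 6.
Blocks that differ from the original plaintext: P[1], P[2].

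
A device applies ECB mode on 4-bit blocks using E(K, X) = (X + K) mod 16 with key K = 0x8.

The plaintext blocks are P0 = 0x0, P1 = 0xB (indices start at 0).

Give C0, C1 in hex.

C0 = 0x8, C1 = 0x3

ECB encryption: C_i = E(K, P_i).
C0: E(K, 0x0) = 0x8.
C1: E(K, 0xB) = 0x3.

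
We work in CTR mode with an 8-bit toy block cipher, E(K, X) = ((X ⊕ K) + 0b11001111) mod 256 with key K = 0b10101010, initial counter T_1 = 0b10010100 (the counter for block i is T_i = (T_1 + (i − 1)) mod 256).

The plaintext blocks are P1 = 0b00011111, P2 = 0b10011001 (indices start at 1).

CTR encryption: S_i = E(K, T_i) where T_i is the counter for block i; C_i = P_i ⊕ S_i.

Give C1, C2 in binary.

C1 = 0b00010010, C2 = 0b10010111

C1: T = 0b10010100, S = E(K, T) = 0b00001101; 0b00011111 ⊕ 0b00001101 = 0b00010010.
C2: T = 0b10010101, S = E(K, T) = 0b00001110; 0b10011001 ⊕ 0b00001110 = 0b10010111.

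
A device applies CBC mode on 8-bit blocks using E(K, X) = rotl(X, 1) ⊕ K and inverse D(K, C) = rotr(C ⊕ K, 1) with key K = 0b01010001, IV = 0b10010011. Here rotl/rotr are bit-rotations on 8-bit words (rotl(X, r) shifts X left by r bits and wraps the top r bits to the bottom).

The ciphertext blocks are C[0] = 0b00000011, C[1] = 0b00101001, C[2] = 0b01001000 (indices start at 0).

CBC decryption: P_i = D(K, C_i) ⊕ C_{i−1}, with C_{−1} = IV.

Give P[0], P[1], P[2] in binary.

P[0] = 0b10111010, P[1] = 0b00111111, P[2] = 0b10100101

P[0]: D(K, 0b00000011) = 0b00101001; 0b00101001 ⊕ 0b10010011 = 0b10111010.
P[1]: D(K, 0b00101001) = 0b00111100; 0b00111100 ⊕ 0b00000011 = 0b00111111.
P[2]: D(K, 0b01001000) = 0b10001100; 0b10001100 ⊕ 0b00101001 = 0b10100101.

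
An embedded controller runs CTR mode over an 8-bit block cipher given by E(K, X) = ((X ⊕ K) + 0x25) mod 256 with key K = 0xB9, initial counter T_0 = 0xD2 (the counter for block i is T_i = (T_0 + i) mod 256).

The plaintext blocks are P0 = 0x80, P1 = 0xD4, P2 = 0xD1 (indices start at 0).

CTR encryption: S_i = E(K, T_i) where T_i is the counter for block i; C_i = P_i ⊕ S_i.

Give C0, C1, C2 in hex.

C0 = 0x10, C1 = 0x5B, C2 = 0x43

C0: T = 0xD2, S = E(K, T) = 0x90; 0x80 ⊕ 0x90 = 0x10.
C1: T = 0xD3, S = E(K, T) = 0x8F; 0xD4 ⊕ 0x8F = 0x5B.
C2: T = 0xD4, S = E(K, T) = 0x92; 0xD1 ⊕ 0x92 = 0x43.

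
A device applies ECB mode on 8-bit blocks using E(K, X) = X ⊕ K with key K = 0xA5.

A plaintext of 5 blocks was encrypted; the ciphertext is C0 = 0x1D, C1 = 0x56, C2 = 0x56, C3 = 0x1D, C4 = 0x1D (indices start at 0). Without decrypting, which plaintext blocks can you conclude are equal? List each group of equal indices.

P0 = P3 = P4; P1 = P2

ECB encrypts each block independently with the same key, so equal ciphertext blocks imply equal plaintext blocks.
C0 = C3 = C4 = 0x1D, so P0 = P3 = P4.
C1 = C2 = 0x56, so P1 = P2.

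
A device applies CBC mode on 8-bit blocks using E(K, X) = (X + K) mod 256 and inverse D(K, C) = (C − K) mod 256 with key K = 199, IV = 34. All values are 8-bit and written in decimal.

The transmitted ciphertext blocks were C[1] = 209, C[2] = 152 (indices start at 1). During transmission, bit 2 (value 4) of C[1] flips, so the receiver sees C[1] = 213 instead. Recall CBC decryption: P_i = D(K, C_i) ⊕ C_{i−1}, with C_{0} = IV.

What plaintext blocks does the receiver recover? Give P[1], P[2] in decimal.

Only C[1] changed, to 213. In CBC, a change in C_i garbles P_i and flips the same bit in P_{i+1}. Decrypting the received ciphertext:
P[1]: D(K, 213) = 14; 14 ⊕ 34 = 44.
P[2]: D(K, 152) = 209; 209 ⊕ 213 = 4.
Blocks that differ from the original plaintext: P[1], P[2].

P[1] = 44, P[2] = 4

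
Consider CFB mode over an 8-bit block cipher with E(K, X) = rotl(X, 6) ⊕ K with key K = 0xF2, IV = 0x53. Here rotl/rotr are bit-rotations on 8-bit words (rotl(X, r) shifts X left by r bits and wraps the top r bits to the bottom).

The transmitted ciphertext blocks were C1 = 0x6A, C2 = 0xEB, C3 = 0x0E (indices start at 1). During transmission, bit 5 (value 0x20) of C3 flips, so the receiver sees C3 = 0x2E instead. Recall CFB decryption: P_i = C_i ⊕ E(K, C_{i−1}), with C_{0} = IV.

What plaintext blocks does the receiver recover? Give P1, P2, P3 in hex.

P1 = 0x4C, P2 = 0x83, P3 = 0x26

Only C3 changed, to 0x2E. In CFB, a change in C_i flips the same bit in P_i and garbles P_{i+1}. Decrypting the received ciphertext:
P1: E(K, 0x53) = 0x26; 0x6A ⊕ 0x26 = 0x4C.
P2: E(K, 0x6A) = 0x68; 0xEB ⊕ 0x68 = 0x83.
P3: E(K, 0xEB) = 0x08; 0x2E ⊕ 0x08 = 0x26.
Blocks that differ from the original plaintext: P3.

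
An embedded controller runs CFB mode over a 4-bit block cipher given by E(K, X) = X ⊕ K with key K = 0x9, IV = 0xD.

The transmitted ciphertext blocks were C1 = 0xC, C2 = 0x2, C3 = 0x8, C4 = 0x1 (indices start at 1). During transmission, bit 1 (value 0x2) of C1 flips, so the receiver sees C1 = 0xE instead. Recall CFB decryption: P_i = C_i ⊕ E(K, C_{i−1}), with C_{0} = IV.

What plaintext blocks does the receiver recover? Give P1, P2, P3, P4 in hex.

Only C1 changed, to 0xE. In CFB, a change in C_i flips the same bit in P_i and garbles P_{i+1}. Decrypting the received ciphertext:
P1: E(K, 0xD) = 0x4; 0xE ⊕ 0x4 = 0xA.
P2: E(K, 0xE) = 0x7; 0x2 ⊕ 0x7 = 0x5.
P3: E(K, 0x2) = 0xB; 0x8 ⊕ 0xB = 0x3.
P4: E(K, 0x8) = 0x1; 0x1 ⊕ 0x1 = 0x0.
Blocks that differ from the original plaintext: P1, P2.

P1 = 0xA, P2 = 0x5, P3 = 0x3, P4 = 0x0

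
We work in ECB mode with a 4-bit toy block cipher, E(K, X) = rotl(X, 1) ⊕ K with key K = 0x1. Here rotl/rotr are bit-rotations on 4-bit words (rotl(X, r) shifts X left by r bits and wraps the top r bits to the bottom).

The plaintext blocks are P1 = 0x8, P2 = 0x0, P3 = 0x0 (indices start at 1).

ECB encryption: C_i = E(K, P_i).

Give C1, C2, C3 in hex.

C1: E(K, 0x8) = 0x0.
C2: E(K, 0x0) = 0x1.
C3: E(K, 0x0) = 0x1.

C1 = 0x0, C2 = 0x1, C3 = 0x1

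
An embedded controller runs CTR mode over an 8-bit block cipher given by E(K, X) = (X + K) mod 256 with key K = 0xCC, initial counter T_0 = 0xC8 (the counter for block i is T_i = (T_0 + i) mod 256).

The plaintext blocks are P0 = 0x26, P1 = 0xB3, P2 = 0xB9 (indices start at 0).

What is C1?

C1 = 0x26

CTR encryption: S_i = E(K, T_i) where T_i is the counter for block i; C_i = P_i ⊕ S_i.
C0: T = 0xC8, S = E(K, T) = 0x94; 0x26 ⊕ 0x94 = 0xB2.
C1: T = 0xC9, S = E(K, T) = 0x95; 0xB3 ⊕ 0x95 = 0x26.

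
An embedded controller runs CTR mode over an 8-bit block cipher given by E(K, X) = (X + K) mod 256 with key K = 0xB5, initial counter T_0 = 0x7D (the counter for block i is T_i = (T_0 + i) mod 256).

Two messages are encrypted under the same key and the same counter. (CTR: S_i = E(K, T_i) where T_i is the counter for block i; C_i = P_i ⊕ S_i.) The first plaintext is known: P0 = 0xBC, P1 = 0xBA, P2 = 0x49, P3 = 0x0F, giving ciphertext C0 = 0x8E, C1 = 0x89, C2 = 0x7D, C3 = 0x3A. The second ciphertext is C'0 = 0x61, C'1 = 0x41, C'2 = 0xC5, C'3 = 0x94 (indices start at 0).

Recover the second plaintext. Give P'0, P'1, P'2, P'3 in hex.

In CTR with a reused counter, both messages share the same keystream S_i, so C_i ⊕ C'_i = P_i ⊕ P'_i and thus P'_i = P_i ⊕ C_i ⊕ C'_i.
P'0: 0xBC ⊕ 0x8E ⊕ 0x61 = 0x53.
P'1: 0xBA ⊕ 0x89 ⊕ 0x41 = 0x72.
P'2: 0x49 ⊕ 0x7D ⊕ 0xC5 = 0xF1.
P'3: 0x0F ⊕ 0x3A ⊕ 0x94 = 0xA1.

P'0 = 0x53, P'1 = 0x72, P'2 = 0xF1, P'3 = 0xA1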